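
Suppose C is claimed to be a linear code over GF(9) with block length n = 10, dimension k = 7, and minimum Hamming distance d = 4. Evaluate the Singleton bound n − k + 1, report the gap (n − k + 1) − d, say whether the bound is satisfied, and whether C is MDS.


Singleton RHS = n − k + 1 = 4, slack = 0, bound satisfied, MDS.

Singleton bound: d ≤ n − k + 1.
Here n = 10, k = 7, so n − k + 1 = 4.
Given d = 4, check d ≤ 4: YES.
Slack = (n − k + 1) − d = 0.
The code is MDS (slack = 0).
Description: the claimed parameters are [10, 7, 4]_9; such a code would be MDS (meets Singleton bound).


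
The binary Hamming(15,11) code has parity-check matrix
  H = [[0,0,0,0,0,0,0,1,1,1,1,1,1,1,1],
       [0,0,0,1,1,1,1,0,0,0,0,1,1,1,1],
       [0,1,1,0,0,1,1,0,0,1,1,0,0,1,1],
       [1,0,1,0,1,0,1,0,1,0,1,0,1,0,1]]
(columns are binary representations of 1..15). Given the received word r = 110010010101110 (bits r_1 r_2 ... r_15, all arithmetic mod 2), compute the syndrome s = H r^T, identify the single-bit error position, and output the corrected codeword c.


s = (1, 0, 1, 1)^T, error position = 11, corrected codeword c = 110010010111110

Compute s = H r^T mod 2 one row at a time:
  s_1 = 1 + 0 + 1 + 0 + 1 + 1 + 1 + 0 = 5 ≡ 1 (mod 2).
  s_2 = 0 + 1 + 0 + 0 + 1 + 1 + 1 + 0 = 4 ≡ 0 (mod 2).
  s_3 = 1 + 0 + 0 + 0 + 1 + 0 + 1 + 0 = 3 ≡ 1 (mod 2).
  s_4 = 1 + 0 + 1 + 0 + 0 + 0 + 1 + 0 = 3 ≡ 1 (mod 2).
s = (1, 0, 1, 1)^T — this equals column 11 of H (binary 1011), so error is at position 11.
Correct: flip bit 11 of r = 110010010101110 to get c = 110010010111110.


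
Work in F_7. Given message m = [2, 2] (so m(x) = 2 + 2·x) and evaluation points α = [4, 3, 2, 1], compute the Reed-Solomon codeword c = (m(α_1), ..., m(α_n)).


c = [3, 1, 6, 4]

Message polynomial: m(x) = 2 + 2·x (mod 7).
For each evaluation point α_i, compute m(α_i) mod 7:
  α_1 = 4: Horner steps 2 → 3, so m(4) = 3.
  α_2 = 3: Horner steps 2 → 1, so m(3) = 1.
  α_3 = 2: Horner steps 2 → 6, so m(2) = 6.
  α_4 = 1: Horner steps 2 → 4, so m(1) = 4.
Codeword c = [3, 1, 6, 4] ∈ F_7^4.


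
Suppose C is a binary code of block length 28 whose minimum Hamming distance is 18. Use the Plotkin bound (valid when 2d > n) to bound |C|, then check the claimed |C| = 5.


Plotkin bound M ≤ 4; given |C| = 5 > bound (violated).

Check applicability: 2d = 36, n = 28.
2d − n = 8 > 0, so Plotkin applies.
Compute d/(2d−n) = 18/8 ≈ 2.2500.
⌊d/(2d−n)⌋ = 2.
Plotkin bound: M ≤ 2·2 = 4.
Given |C| = 5, check: VIOLATED.
This |C| is above the Plotkin bound, so no binary code with n = 28, d = 18 and 5 codewords exists.


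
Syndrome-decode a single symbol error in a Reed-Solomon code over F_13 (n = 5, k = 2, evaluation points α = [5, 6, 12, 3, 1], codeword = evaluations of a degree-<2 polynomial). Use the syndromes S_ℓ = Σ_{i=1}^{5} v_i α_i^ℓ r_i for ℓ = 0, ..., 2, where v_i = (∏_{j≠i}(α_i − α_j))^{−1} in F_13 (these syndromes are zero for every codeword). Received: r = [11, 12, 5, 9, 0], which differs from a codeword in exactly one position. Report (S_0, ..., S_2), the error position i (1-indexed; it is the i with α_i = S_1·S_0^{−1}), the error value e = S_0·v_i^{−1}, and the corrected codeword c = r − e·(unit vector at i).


S = (10, 10, 10), error at position 5, error magnitude e = 6, c = [11, 12, 5, 9, 7].

Step 1: column multipliers v_i = (∏_{j≠i}(α_i − α_j))^{−1} mod 13.
  i = 1 (α = 5): (5−6)(5−12)(5−3)(5−1) = (−1)·(−7)·2·4 = 56 ≡ 4, so v_1 = 4^{−1} = 10 (mod 13).
  i = 2 (α = 6): (6−5)(6−12)(6−3)(6−1) = 1·(−6)·3·5 = −90 ≡ 1, so v_2 = 1^{−1} = 1 (mod 13).
  i = 3 (α = 12): (12−5)(12−6)(12−3)(12−1) = 7·6·9·11 = 4158 ≡ 11, so v_3 = 11^{−1} = 6 (mod 13).
  i = 4 (α = 3): (3−5)(3−6)(3−12)(3−1) = (−2)·(−3)·(−9)·2 = −108 ≡ 9, so v_4 = 9^{−1} = 3 (mod 13).
  i = 5 (α = 1): (1−5)(1−6)(1−12)(1−3) = (−4)·(−5)·(−11)·(−2) = 440 ≡ 11, so v_5 = 11^{−1} = 6 (mod 13).
  v = [10, 1, 6, 3, 6].
Step 2: syndromes of r = [11, 12, 5, 9, 0] (all sums mod 13).
  S_0 = Σ v_i r_i = 10·11 + 1·12 + 6·5 + 3·9 + 6·0 = 179 ≡ 10.
  S_1 = Σ v_i α_i r_i = 10·5·11 + 1·6·12 + 6·12·5 + 3·3·9 + 6·1·0 = 1063 ≡ 10.
  α_i^2 mod 13 = [12, 10, 1, 9, 1].
  S_2 = Σ v_i α_i^2 r_i = 10·12·11 + 1·10·12 + 6·1·5 + 3·9·9 + 6·1·0 = 1713 ≡ 10.
  S = (10, 10, 10) ≠ 0, so r is not a codeword (an error is present).
Step 3: locate the error. For a single error e at position i, S_ℓ = v_i·e·α_i^ℓ, so α_err = S_1/S_0.
  S_0^{−1} = 10^{−1} = 4 (mod 13), so α_err = 10·4 = 40 ≡ 1 = α_5. Error position i = 5.
  Consistency check: S_2/S_1 = 10·4 = 40 ≡ 1 = α_err ✓ (single-error assumption holds).
Step 4: error magnitude e = S_0/v_5 = S_0·∏_{j≠5}(α_5 − α_j) = 10·11 = 110 ≡ 6 (mod 13).
Step 5: correct position 5: c_5 = r_5 − e = 0 − 6 ≡ 7 (mod 13). Hence c = [11, 12, 5, 9, 7].
  Check: interpolating c through the α_i gives m(x) = 6 + 1·x (degree < 2) with m(α_i) = c_i for every i, so c is indeed a codeword.


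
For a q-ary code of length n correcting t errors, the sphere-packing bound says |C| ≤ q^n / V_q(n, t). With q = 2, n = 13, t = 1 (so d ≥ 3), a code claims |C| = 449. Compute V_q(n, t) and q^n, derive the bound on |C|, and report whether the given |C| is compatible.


V_q(n, t) = 14, q^n = 8192, Hamming bound = 585, |C| = 449 ≤ bound (satisfied).

Step 1: Compute V_q(n, t) = Σ_{j=0}^1 C(n, j) (q−1)^j.
  j = 0: C(13,0)·(1)^0 = 1·1 = 1.
  j = 1: C(13,1)·(1)^1 = 13·1 = 13.
  V_q(n, t) = 1 + 13 = 14.
Step 2: q^n = 2^13 = 8192.
Step 3: Hamming bound ⌊q^n / V_q(n,t)⌋ = ⌊8192/14⌋ = 585.
Step 4: Compare |C| = 449 to 585: satisfied.
The claimed |C| lies below the Hamming bound.


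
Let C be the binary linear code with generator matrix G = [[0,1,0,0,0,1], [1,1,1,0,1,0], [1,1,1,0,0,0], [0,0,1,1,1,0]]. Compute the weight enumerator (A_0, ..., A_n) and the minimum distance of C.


Weight distribution: A_0 = 1, A_1 = 1, A_2 = 2, A_3 = 6, A_4 = 5, A_5 = 1. Minimum distance d = 1.

Enumerate all 2^4 = 16 messages m ∈ F_2^4.
For each, compute codeword c = mG in F_2^6, then tally its weight.
  m = 0000 → c = 000000, weight = 0.
  m = 1000 → c = 010001, weight = 2.
  m = 0100 → c = 111010, weight = 4.
  m = 1100 → c = 101011, weight = 4.
  m = 0010 → c = 111000, weight = 3.
  m = 1010 → c = 101001, weight = 3.
  m = 0110 → c = 000010, weight = 1.
  m = 1110 → c = 010011, weight = 3.
  m = 0001 → c = 001110, weight = 3.
  m = 1001 → c = 011111, weight = 5.
  m = 0101 → c = 110100, weight = 3.
  m = 1101 → c = 100101, weight = 3.
  m = 0011 → c = 110110, weight = 4.
  m = 1011 → c = 100111, weight = 4.
  m = 0111 → c = 001100, weight = 2.
  m = 1111 → c = 011101, weight = 4.
Tally weights:
  weight 0: 1 codewords.
  weight 1: 1 codewords.
  weight 2: 2 codewords.
  weight 3: 6 codewords.
  weight 4: 5 codewords.
  weight 5: 1 codewords.
Minimum distance d = smallest w > 0 with A_w > 0 = 1.
Sanity: Σ A_w = 16 = 2^4 = 16 ✓.


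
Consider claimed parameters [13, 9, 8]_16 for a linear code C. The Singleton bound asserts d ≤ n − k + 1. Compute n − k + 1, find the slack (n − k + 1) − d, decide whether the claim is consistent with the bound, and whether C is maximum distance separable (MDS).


Singleton RHS = n − k + 1 = 5, slack = -3, bound violated (no such code; not MDS).

Singleton bound: d ≤ n − k + 1.
Here n = 13, k = 9, so n − k + 1 = 5.
Given d = 8, check d ≤ 5: NO.
Slack = (n − k + 1) − d = -3.
The slack is negative: d = 8 exceeds n − k + 1 = 5 by 3, so the Singleton bound is violated and no linear [13, 9, 8]_16 code can exist. In particular it is not MDS (MDS requires d = n − k + 1 exactly).
Description: the claimed parameters are [13, 9, 8]_16; such a code would be impossible (violates the Singleton bound).


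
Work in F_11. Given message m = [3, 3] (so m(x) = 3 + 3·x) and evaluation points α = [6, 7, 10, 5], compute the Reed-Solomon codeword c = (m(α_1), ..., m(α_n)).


c = [10, 2, 0, 7]

Message polynomial: m(x) = 3 + 3·x (mod 11).
For each evaluation point α_i, compute m(α_i) mod 11:
  α_1 = 6: Horner steps 3 → 10, so m(6) = 10.
  α_2 = 7: Horner steps 3 → 2, so m(7) = 2.
  α_3 = 10: Horner steps 3 → 0, so m(10) = 0.
  α_4 = 5: Horner steps 3 → 7, so m(5) = 7.
Codeword c = [10, 2, 0, 7] ∈ F_11^4.


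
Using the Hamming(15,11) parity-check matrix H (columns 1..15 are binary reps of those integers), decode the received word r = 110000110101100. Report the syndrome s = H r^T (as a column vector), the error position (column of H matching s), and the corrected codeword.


s = (0, 1, 1, 1)^T, error position = 7, corrected codeword c = 110000010101100

Compute s = H r^T mod 2 one row at a time:
  s_1 = 1 + 0 + 1 + 0 + 1 + 1 + 0 + 0 = 4 ≡ 0 (mod 2).
  s_2 = 0 + 0 + 0 + 1 + 1 + 1 + 0 + 0 = 3 ≡ 1 (mod 2).
  s_3 = 1 + 0 + 0 + 1 + 1 + 0 + 0 + 0 = 3 ≡ 1 (mod 2).
  s_4 = 1 + 0 + 0 + 1 + 0 + 0 + 1 + 0 = 3 ≡ 1 (mod 2).
s = (0, 1, 1, 1)^T — this equals column 7 of H (binary 0111), so error is at position 7.
Correct: flip bit 7 of r = 110000110101100 to get c = 110000010101100.


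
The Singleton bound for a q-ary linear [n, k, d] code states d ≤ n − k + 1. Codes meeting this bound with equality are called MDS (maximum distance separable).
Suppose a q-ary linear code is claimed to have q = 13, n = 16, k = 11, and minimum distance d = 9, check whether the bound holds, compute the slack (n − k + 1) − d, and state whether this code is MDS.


Singleton RHS = n − k + 1 = 6, slack = -3, bound violated (no such code; not MDS).

Singleton bound: d ≤ n − k + 1.
Here n = 16, k = 11, so n − k + 1 = 6.
Given d = 9, check d ≤ 6: NO.
Slack = (n − k + 1) − d = -3.
The slack is negative: d = 9 exceeds n − k + 1 = 6 by 3, so the Singleton bound is violated and no linear [16, 11, 9]_13 code can exist. In particular it is not MDS (MDS requires d = n − k + 1 exactly).
Description: the claimed parameters are [16, 11, 9]_13; such a code would be impossible (violates the Singleton bound).


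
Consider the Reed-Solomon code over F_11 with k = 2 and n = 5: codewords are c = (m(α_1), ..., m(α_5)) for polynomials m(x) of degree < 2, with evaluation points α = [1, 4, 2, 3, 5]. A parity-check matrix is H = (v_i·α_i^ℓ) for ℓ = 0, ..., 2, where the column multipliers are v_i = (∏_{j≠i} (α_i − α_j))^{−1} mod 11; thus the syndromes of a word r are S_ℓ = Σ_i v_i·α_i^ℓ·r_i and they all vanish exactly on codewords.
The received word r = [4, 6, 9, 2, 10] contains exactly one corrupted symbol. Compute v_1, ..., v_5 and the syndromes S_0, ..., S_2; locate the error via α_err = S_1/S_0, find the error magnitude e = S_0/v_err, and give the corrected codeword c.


S = (5, 5, 5), error at position 1, error magnitude e = 10, c = [5, 6, 9, 2, 10].

Step 1: column multipliers v_i = (∏_{j≠i}(α_i − α_j))^{−1} mod 11.
  i = 1 (α = 1): (1−4)(1−2)(1−3)(1−5) = (−3)·(−1)·(−2)·(−4) = 24 ≡ 2, so v_1 = 2^{−1} = 6 (mod 11).
  i = 2 (α = 4): (4−1)(4−2)(4−3)(4−5) = 3·2·1·(−1) = −6 ≡ 5, so v_2 = 5^{−1} = 9 (mod 11).
  i = 3 (α = 2): (2−1)(2−4)(2−3)(2−5) = 1·(−2)·(−1)·(−3) = −6 ≡ 5, so v_3 = 5^{−1} = 9 (mod 11).
  i = 4 (α = 3): (3−1)(3−4)(3−2)(3−5) = 2·(−1)·1·(−2) = 4 ≡ 4, so v_4 = 4^{−1} = 3 (mod 11).
  i = 5 (α = 5): (5−1)(5−4)(5−2)(5−3) = 4·1·3·2 = 24 ≡ 2, so v_5 = 2^{−1} = 6 (mod 11).
  v = [6, 9, 9, 3, 6].
Step 2: syndromes of r = [4, 6, 9, 2, 10] (all sums mod 11).
  S_0 = Σ v_i r_i = 6·4 + 9·6 + 9·9 + 3·2 + 6·10 = 225 ≡ 5.
  S_1 = Σ v_i α_i r_i = 6·1·4 + 9·4·6 + 9·2·9 + 3·3·2 + 6·5·10 = 720 ≡ 5.
  α_i^2 mod 11 = [1, 5, 4, 9, 3].
  S_2 = Σ v_i α_i^2 r_i = 6·1·4 + 9·5·6 + 9·4·9 + 3·9·2 + 6·3·10 = 852 ≡ 5.
  S = (5, 5, 5) ≠ 0, so r is not a codeword (an error is present).
Step 3: locate the error. For a single error e at position i, S_ℓ = v_i·e·α_i^ℓ, so α_err = S_1/S_0.
  S_0^{−1} = 5^{−1} = 9 (mod 11), so α_err = 5·9 = 45 ≡ 1 = α_1. Error position i = 1.
  Consistency check: S_2/S_1 = 5·9 = 45 ≡ 1 = α_err ✓ (single-error assumption holds).
Step 4: error magnitude e = S_0/v_1 = S_0·∏_{j≠1}(α_1 − α_j) = 5·2 = 10 ≡ 10 (mod 11).
Step 5: correct position 1: c_1 = r_1 − e = 4 − 10 ≡ 5 (mod 11). Hence c = [5, 6, 9, 2, 10].
  Check: interpolating c through the α_i gives m(x) = 1 + 4·x (degree < 2) with m(α_i) = c_i for every i, so c is indeed a codeword.


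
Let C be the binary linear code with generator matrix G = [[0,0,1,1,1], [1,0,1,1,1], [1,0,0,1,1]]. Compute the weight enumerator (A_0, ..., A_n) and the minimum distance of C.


Weight distribution: A_0 = 1, A_1 = 2, A_2 = 2, A_3 = 2, A_4 = 1. Minimum distance d = 1.

Enumerate all 2^3 = 8 messages m ∈ F_2^3.
For each, compute codeword c = mG in F_2^5, then tally its weight.
  m = 000 → c = 00000, weight = 0.
  m = 100 → c = 00111, weight = 3.
  m = 010 → c = 10111, weight = 4.
  m = 110 → c = 10000, weight = 1.
  m = 001 → c = 10011, weight = 3.
  m = 101 → c = 10100, weight = 2.
  m = 011 → c = 00100, weight = 1.
  m = 111 → c = 00011, weight = 2.
Tally weights:
  weight 0: 1 codewords.
  weight 1: 2 codewords.
  weight 2: 2 codewords.
  weight 3: 2 codewords.
  weight 4: 1 codewords.
Minimum distance d = smallest w > 0 with A_w > 0 = 1.
Sanity: Σ A_w = 8 = 2^3 = 8 ✓.


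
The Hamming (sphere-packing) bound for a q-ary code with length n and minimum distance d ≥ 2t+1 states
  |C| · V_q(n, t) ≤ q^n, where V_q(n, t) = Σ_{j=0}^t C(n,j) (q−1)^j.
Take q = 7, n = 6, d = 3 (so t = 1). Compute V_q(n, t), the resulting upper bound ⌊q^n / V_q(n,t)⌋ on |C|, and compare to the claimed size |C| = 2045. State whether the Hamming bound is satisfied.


V_q(n, t) = 37, q^n = 117649, Hamming bound = 3179, |C| = 2045 ≤ bound (satisfied).

Step 1: Compute V_q(n, t) = Σ_{j=0}^1 C(n, j) (q−1)^j.
  j = 0: C(6,0)·(6)^0 = 1·1 = 1.
  j = 1: C(6,1)·(6)^1 = 6·6 = 36.
  V_q(n, t) = 1 + 36 = 37.
Step 2: q^n = 7^6 = 117649.
Step 3: Hamming bound ⌊q^n / V_q(n,t)⌋ = ⌊117649/37⌋ = 3179.
Step 4: Compare |C| = 2045 to 3179: satisfied.
The claimed |C| lies below the Hamming bound.


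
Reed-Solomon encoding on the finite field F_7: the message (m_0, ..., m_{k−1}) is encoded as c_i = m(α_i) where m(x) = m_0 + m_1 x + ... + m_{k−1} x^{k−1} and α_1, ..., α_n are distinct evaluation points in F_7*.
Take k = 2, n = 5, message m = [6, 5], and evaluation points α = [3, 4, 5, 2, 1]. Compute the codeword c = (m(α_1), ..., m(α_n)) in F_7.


c = [0, 5, 3, 2, 4]

Message polynomial: m(x) = 6 + 5·x (mod 7).
For each evaluation point α_i, compute m(α_i) mod 7:
  α_1 = 3: Horner steps 5 → 0, so m(3) = 0.
  α_2 = 4: Horner steps 5 → 5, so m(4) = 5.
  α_3 = 5: Horner steps 5 → 3, so m(5) = 3.
  α_4 = 2: Horner steps 5 → 2, so m(2) = 2.
  α_5 = 1: Horner steps 5 → 4, so m(1) = 4.
Codeword c = [0, 5, 3, 2, 4] ∈ F_7^5.


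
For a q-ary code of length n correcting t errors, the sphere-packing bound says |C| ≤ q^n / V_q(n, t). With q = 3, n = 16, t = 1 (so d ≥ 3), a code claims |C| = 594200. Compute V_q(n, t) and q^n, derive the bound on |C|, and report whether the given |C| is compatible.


V_q(n, t) = 33, q^n = 43046721, Hamming bound = 1304446, |C| = 594200 ≤ bound (satisfied).

Step 1: Compute V_q(n, t) = Σ_{j=0}^1 C(n, j) (q−1)^j.
  j = 0: C(16,0)·(2)^0 = 1·1 = 1.
  j = 1: C(16,1)·(2)^1 = 16·2 = 32.
  V_q(n, t) = 1 + 32 = 33.
Step 2: q^n = 3^16 = 43046721.
Step 3: Hamming bound ⌊q^n / V_q(n,t)⌋ = ⌊43046721/33⌋ = 1304446.
Step 4: Compare |C| = 594200 to 1304446: satisfied.
The claimed |C| lies below the Hamming bound.


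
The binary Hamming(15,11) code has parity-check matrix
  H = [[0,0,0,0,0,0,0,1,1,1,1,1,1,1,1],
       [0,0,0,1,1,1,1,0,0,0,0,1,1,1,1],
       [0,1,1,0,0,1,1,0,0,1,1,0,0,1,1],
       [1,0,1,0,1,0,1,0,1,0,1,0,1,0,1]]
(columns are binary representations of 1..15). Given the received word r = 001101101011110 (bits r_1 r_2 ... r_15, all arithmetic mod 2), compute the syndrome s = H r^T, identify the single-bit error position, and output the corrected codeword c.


s = (1, 0, 1, 1)^T, error position = 11, corrected codeword c = 001101101001110

Compute s = H r^T mod 2 one row at a time:
  s_1 = 0 + 1 + 0 + 1 + 1 + 1 + 1 + 0 = 5 ≡ 1 (mod 2).
  s_2 = 1 + 0 + 1 + 1 + 1 + 1 + 1 + 0 = 6 ≡ 0 (mod 2).
  s_3 = 0 + 1 + 1 + 1 + 0 + 1 + 1 + 0 = 5 ≡ 1 (mod 2).
  s_4 = 0 + 1 + 0 + 1 + 1 + 1 + 1 + 0 = 5 ≡ 1 (mod 2).
s = (1, 0, 1, 1)^T — this equals column 11 of H (binary 1011), so error is at position 11.
Correct: flip bit 11 of r = 001101101011110 to get c = 001101101001110.


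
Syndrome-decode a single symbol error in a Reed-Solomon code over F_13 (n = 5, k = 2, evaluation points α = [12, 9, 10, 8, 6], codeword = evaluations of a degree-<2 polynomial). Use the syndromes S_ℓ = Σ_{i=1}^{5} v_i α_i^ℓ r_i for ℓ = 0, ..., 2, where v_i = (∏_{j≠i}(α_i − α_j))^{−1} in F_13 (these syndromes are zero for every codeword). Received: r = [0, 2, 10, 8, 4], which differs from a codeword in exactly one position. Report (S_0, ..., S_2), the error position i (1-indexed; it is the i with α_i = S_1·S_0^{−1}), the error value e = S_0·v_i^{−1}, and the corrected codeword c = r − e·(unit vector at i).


S = (4, 6, 9), error at position 4, error magnitude e = 1, c = [0, 2, 10, 7, 4].

Step 1: column multipliers v_i = (∏_{j≠i}(α_i − α_j))^{−1} mod 13.
  i = 1 (α = 12): (12−9)(12−10)(12−8)(12−6) = 3·2·4·6 = 144 ≡ 1, so v_1 = 1^{−1} = 1 (mod 13).
  i = 2 (α = 9): (9−12)(9−10)(9−8)(9−6) = (−3)·(−1)·1·3 = 9 ≡ 9, so v_2 = 9^{−1} = 3 (mod 13).
  i = 3 (α = 10): (10−12)(10−9)(10−8)(10−6) = (−2)·1·2·4 = −16 ≡ 10, so v_3 = 10^{−1} = 4 (mod 13).
  i = 4 (α = 8): (8−12)(8−9)(8−10)(8−6) = (−4)·(−1)·(−2)·2 = −16 ≡ 10, so v_4 = 10^{−1} = 4 (mod 13).
  i = 5 (α = 6): (6−12)(6−9)(6−10)(6−8) = (−6)·(−3)·(−4)·(−2) = 144 ≡ 1, so v_5 = 1^{−1} = 1 (mod 13).
  v = [1, 3, 4, 4, 1].
Step 2: syndromes of r = [0, 2, 10, 8, 4] (all sums mod 13).
  S_0 = Σ v_i r_i = 1·0 + 3·2 + 4·10 + 4·8 + 1·4 = 82 ≡ 4.
  S_1 = Σ v_i α_i r_i = 1·12·0 + 3·9·2 + 4·10·10 + 4·8·8 + 1·6·4 = 734 ≡ 6.
  α_i^2 mod 13 = [1, 3, 9, 12, 10].
  S_2 = Σ v_i α_i^2 r_i = 1·1·0 + 3·3·2 + 4·9·10 + 4·12·8 + 1·10·4 = 802 ≡ 9.
  S = (4, 6, 9) ≠ 0, so r is not a codeword (an error is present).
Step 3: locate the error. For a single error e at position i, S_ℓ = v_i·e·α_i^ℓ, so α_err = S_1/S_0.
  S_0^{−1} = 4^{−1} = 10 (mod 13), so α_err = 6·10 = 60 ≡ 8 = α_4. Error position i = 4.
  Consistency check: S_2/S_1 = 9·11 = 99 ≡ 8 = α_err ✓ (single-error assumption holds).
Step 4: error magnitude e = S_0/v_4 = S_0·∏_{j≠4}(α_4 − α_j) = 4·10 = 40 ≡ 1 (mod 13).
Step 5: correct position 4: c_4 = r_4 − e = 8 − 1 ≡ 7 (mod 13). Hence c = [0, 2, 10, 7, 4].
  Check: interpolating c through the α_i gives m(x) = 8 + 8·x (degree < 2) with m(α_i) = c_i for every i, so c is indeed a codeword.


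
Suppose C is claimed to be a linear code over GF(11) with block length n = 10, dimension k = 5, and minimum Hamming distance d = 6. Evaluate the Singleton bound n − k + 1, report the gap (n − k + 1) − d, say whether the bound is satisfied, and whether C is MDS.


Singleton RHS = n − k + 1 = 6, slack = 0, bound satisfied, MDS.

Singleton bound: d ≤ n − k + 1.
Here n = 10, k = 5, so n − k + 1 = 6.
Given d = 6, check d ≤ 6: YES.
Slack = (n − k + 1) − d = 0.
The code is MDS (slack = 0).
Description: the claimed parameters are [10, 5, 6]_11; such a code would be MDS (meets Singleton bound).


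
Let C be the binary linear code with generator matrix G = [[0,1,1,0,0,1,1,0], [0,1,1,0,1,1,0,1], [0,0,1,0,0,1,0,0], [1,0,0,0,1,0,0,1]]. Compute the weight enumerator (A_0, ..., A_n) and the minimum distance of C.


Weight distribution: A_0 = 1, A_2 = 4, A_3 = 3, A_4 = 3, A_5 = 4, A_7 = 1. Minimum distance d = 2.

Enumerate all 2^4 = 16 messages m ∈ F_2^4.
For each, compute codeword c = mG in F_2^8, then tally its weight.
  m = 0000 → c = 00000000, weight = 0.
  m = 1000 → c = 01100110, weight = 4.
  m = 0100 → c = 01101101, weight = 5.
  m = 1100 → c = 00001011, weight = 3.
  m = 0010 → c = 00100100, weight = 2.
  m = 1010 → c = 01000010, weight = 2.
  m = 0110 → c = 01001001, weight = 3.
  m = 1110 → c = 00101111, weight = 5.
  m = 0001 → c = 10001001, weight = 3.
  m = 1001 → c = 11101111, weight = 7.
  m = 0101 → c = 11100100, weight = 4.
  m = 1101 → c = 10000010, weight = 2.
  m = 0011 → c = 10101101, weight = 5.
  m = 1011 → c = 11001011, weight = 5.
  m = 0111 → c = 11000000, weight = 2.
  m = 1111 → c = 10100110, weight = 4.
Tally weights:
  weight 0: 1 codewords.
  weight 2: 4 codewords.
  weight 3: 3 codewords.
  weight 4: 3 codewords.
  weight 5: 4 codewords.
  weight 7: 1 codewords.
Minimum distance d = smallest w > 0 with A_w > 0 = 2.
Sanity: Σ A_w = 16 = 2^4 = 16 ✓.


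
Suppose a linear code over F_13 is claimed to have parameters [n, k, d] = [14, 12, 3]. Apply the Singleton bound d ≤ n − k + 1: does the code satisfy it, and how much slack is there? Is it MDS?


Singleton RHS = n − k + 1 = 3, slack = 0, bound satisfied, MDS.

Singleton bound: d ≤ n − k + 1.
Here n = 14, k = 12, so n − k + 1 = 3.
Given d = 3, check d ≤ 3: YES.
Slack = (n − k + 1) − d = 0.
The code is MDS (slack = 0).
Description: the claimed parameters are [14, 12, 3]_13; such a code would be MDS (meets Singleton bound).


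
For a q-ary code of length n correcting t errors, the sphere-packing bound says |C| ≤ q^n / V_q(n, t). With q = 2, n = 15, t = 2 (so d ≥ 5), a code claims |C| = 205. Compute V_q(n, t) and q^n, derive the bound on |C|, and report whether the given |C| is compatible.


V_q(n, t) = 121, q^n = 32768, Hamming bound = 270, |C| = 205 ≤ bound (satisfied).

Step 1: Compute V_q(n, t) = Σ_{j=0}^2 C(n, j) (q−1)^j.
  j = 0: C(15,0)·(1)^0 = 1·1 = 1.
  j = 1: C(15,1)·(1)^1 = 15·1 = 15.
  j = 2: C(15,2)·(1)^2 = 105·1 = 105.
  V_q(n, t) = 1 + 15 + 105 = 121.
Step 2: q^n = 2^15 = 32768.
Step 3: Hamming bound ⌊q^n / V_q(n,t)⌋ = ⌊32768/121⌋ = 270.
Step 4: Compare |C| = 205 to 270: satisfied.
The claimed |C| lies below the Hamming bound.


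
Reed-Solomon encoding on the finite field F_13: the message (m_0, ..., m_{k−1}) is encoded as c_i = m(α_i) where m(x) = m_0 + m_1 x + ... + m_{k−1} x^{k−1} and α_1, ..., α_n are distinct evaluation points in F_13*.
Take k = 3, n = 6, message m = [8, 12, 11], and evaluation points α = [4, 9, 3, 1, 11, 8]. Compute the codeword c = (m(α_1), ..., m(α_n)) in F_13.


c = [11, 6, 0, 5, 2, 2]

Message polynomial: m(x) = 8 + 12·x + 11·x^2 (mod 13).
For each evaluation point α_i, compute m(α_i) mod 13:
  α_1 = 4: Horner steps 11 → 4 → 11, so m(4) = 11.
  α_2 = 9: Horner steps 11 → 7 → 6, so m(9) = 6.
  α_3 = 3: Horner steps 11 → 6 → 0, so m(3) = 0.
  α_4 = 1: Horner steps 11 → 10 → 5, so m(1) = 5.
  α_5 = 11: Horner steps 11 → 3 → 2, so m(11) = 2.
  α_6 = 8: Horner steps 11 → 9 → 2, so m(8) = 2.
Codeword c = [11, 6, 0, 5, 2, 2] ∈ F_13^6.


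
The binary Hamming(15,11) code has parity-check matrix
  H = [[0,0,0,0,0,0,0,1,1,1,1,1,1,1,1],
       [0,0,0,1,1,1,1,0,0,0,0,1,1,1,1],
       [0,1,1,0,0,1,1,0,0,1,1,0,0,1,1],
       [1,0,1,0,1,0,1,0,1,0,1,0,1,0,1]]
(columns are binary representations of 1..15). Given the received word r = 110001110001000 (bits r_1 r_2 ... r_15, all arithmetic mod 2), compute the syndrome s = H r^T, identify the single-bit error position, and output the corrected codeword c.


s = (0, 1, 1, 0)^T, error position = 6, corrected codeword c = 110000110001000

Compute s = H r^T mod 2 one row at a time:
  s_1 = 1 + 0 + 0 + 0 + 1 + 0 + 0 + 0 = 2 ≡ 0 (mod 2).
  s_2 = 0 + 0 + 1 + 1 + 1 + 0 + 0 + 0 = 3 ≡ 1 (mod 2).
  s_3 = 1 + 0 + 1 + 1 + 0 + 0 + 0 + 0 = 3 ≡ 1 (mod 2).
  s_4 = 1 + 0 + 0 + 1 + 0 + 0 + 0 + 0 = 2 ≡ 0 (mod 2).
s = (0, 1, 1, 0)^T — this equals column 6 of H (binary 0110), so error is at position 6.
Correct: flip bit 6 of r = 110001110001000 to get c = 110000110001000.


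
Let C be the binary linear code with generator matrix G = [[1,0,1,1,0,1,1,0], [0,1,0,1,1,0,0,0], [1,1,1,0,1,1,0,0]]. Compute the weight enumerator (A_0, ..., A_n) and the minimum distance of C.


Weight distribution: A_0 = 1, A_1 = 1, A_3 = 1, A_4 = 2, A_5 = 2, A_6 = 1. Minimum distance d = 1.

Enumerate all 2^3 = 8 messages m ∈ F_2^3.
For each, compute codeword c = mG in F_2^8, then tally its weight.
  m = 000 → c = 00000000, weight = 0.
  m = 100 → c = 10110110, weight = 5.
  m = 010 → c = 01011000, weight = 3.
  m = 110 → c = 11101110, weight = 6.
  m = 001 → c = 11101100, weight = 5.
  m = 101 → c = 01011010, weight = 4.
  m = 011 → c = 10110100, weight = 4.
  m = 111 → c = 00000010, weight = 1.
Tally weights:
  weight 0: 1 codewords.
  weight 1: 1 codewords.
  weight 3: 1 codewords.
  weight 4: 2 codewords.
  weight 5: 2 codewords.
  weight 6: 1 codewords.
Minimum distance d = smallest w > 0 with A_w > 0 = 1.
Sanity: Σ A_w = 8 = 2^3 = 8 ✓.


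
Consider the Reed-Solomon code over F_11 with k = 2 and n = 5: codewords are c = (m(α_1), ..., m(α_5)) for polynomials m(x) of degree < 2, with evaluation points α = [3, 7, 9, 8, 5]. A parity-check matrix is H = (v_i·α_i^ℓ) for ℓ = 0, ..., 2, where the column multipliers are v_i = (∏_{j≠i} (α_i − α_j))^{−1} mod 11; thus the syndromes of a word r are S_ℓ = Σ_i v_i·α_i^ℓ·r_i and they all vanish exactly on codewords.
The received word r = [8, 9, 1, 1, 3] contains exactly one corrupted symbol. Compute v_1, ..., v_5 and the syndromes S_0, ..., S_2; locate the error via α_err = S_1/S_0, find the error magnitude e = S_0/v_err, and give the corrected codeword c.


S = (2, 7, 8), error at position 3, error magnitude e = 8, c = [8, 9, 4, 1, 3].

Step 1: column multipliers v_i = (∏_{j≠i}(α_i − α_j))^{−1} mod 11.
  i = 1 (α = 3): (3−7)(3−9)(3−8)(3−5) = (−4)·(−6)·(−5)·(−2) = 240 ≡ 9, so v_1 = 9^{−1} = 5 (mod 11).
  i = 2 (α = 7): (7−3)(7−9)(7−8)(7−5) = 4·(−2)·(−1)·2 = 16 ≡ 5, so v_2 = 5^{−1} = 9 (mod 11).
  i = 3 (α = 9): (9−3)(9−7)(9−8)(9−5) = 6·2·1·4 = 48 ≡ 4, so v_3 = 4^{−1} = 3 (mod 11).
  i = 4 (α = 8): (8−3)(8−7)(8−9)(8−5) = 5·1·(−1)·3 = −15 ≡ 7, so v_4 = 7^{−1} = 8 (mod 11).
  i = 5 (α = 5): (5−3)(5−7)(5−9)(5−8) = 2·(−2)·(−4)·(−3) = −48 ≡ 7, so v_5 = 7^{−1} = 8 (mod 11).
  v = [5, 9, 3, 8, 8].
Step 2: syndromes of r = [8, 9, 1, 1, 3] (all sums mod 11).
  S_0 = Σ v_i r_i = 5·8 + 9·9 + 3·1 + 8·1 + 8·3 = 156 ≡ 2.
  S_1 = Σ v_i α_i r_i = 5·3·8 + 9·7·9 + 3·9·1 + 8·8·1 + 8·5·3 = 898 ≡ 7.
  α_i^2 mod 11 = [9, 5, 4, 9, 3].
  S_2 = Σ v_i α_i^2 r_i = 5·9·8 + 9·5·9 + 3·4·1 + 8·9·1 + 8·3·3 = 921 ≡ 8.
  S = (2, 7, 8) ≠ 0, so r is not a codeword (an error is present).
Step 3: locate the error. For a single error e at position i, S_ℓ = v_i·e·α_i^ℓ, so α_err = S_1/S_0.
  S_0^{−1} = 2^{−1} = 6 (mod 11), so α_err = 7·6 = 42 ≡ 9 = α_3. Error position i = 3.
  Consistency check: S_2/S_1 = 8·8 = 64 ≡ 9 = α_err ✓ (single-error assumption holds).
Step 4: error magnitude e = S_0/v_3 = S_0·∏_{j≠3}(α_3 − α_j) = 2·4 = 8 ≡ 8 (mod 11).
Step 5: correct position 3: c_3 = r_3 − e = 1 − 8 ≡ 4 (mod 11). Hence c = [8, 9, 4, 1, 3].
  Check: interpolating c through the α_i gives m(x) = 10 + 3·x (degree < 2) with m(α_i) = c_i for every i, so c is indeed a codeword.


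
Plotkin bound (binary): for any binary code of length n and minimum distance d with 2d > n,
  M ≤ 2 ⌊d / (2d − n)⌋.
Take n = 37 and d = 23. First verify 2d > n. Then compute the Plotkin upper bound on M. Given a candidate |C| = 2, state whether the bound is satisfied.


Plotkin bound M ≤ 4; given |C| = 2 ≤ bound (satisfied).

Check applicability: 2d = 46, n = 37.
2d − n = 9 > 0, so Plotkin applies.
Compute d/(2d−n) = 23/9 ≈ 2.5556.
⌊d/(2d−n)⌋ = 2.
Plotkin bound: M ≤ 2·2 = 4.
Given |C| = 2, check: satisfied.
This |C| is below the Plotkin bound.


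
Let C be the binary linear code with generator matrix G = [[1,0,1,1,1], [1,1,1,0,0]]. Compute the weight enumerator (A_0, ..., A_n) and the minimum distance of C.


Weight distribution: A_0 = 1, A_3 = 2, A_4 = 1. Minimum distance d = 3.

Enumerate all 2^2 = 4 messages m ∈ F_2^2.
For each, compute codeword c = mG in F_2^5, then tally its weight.
  m = 00 → c = 00000, weight = 0.
  m = 10 → c = 10111, weight = 4.
  m = 01 → c = 11100, weight = 3.
  m = 11 → c = 01011, weight = 3.
Tally weights:
  weight 0: 1 codewords.
  weight 3: 2 codewords.
  weight 4: 1 codewords.
Minimum distance d = smallest w > 0 with A_w > 0 = 3.
Sanity: Σ A_w = 4 = 2^2 = 4 ✓.


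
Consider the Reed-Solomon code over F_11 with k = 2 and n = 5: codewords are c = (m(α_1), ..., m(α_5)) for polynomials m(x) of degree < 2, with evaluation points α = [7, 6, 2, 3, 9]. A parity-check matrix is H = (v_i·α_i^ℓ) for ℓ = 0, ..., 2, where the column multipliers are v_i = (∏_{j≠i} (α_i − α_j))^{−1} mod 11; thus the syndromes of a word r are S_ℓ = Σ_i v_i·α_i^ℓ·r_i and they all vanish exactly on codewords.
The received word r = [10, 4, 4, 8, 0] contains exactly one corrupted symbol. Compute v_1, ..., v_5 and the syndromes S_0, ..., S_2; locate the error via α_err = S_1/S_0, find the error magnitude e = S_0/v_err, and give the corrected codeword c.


S = (3, 6, 1), error at position 3, error magnitude e = 2, c = [10, 4, 2, 8, 0].

Step 1: column multipliers v_i = (∏_{j≠i}(α_i − α_j))^{−1} mod 11.
  i = 1 (α = 7): (7−6)(7−2)(7−3)(7−9) = 1·5·4·(−2) = −40 ≡ 4, so v_1 = 4^{−1} = 3 (mod 11).
  i = 2 (α = 6): (6−7)(6−2)(6−3)(6−9) = (−1)·4·3·(−3) = 36 ≡ 3, so v_2 = 3^{−1} = 4 (mod 11).
  i = 3 (α = 2): (2−7)(2−6)(2−3)(2−9) = (−5)·(−4)·(−1)·(−7) = 140 ≡ 8, so v_3 = 8^{−1} = 7 (mod 11).
  i = 4 (α = 3): (3−7)(3−6)(3−2)(3−9) = (−4)·(−3)·1·(−6) = −72 ≡ 5, so v_4 = 5^{−1} = 9 (mod 11).
  i = 5 (α = 9): (9−7)(9−6)(9−2)(9−3) = 2·3·7·6 = 252 ≡ 10, so v_5 = 10^{−1} = 10 (mod 11).
  v = [3, 4, 7, 9, 10].
Step 2: syndromes of r = [10, 4, 4, 8, 0] (all sums mod 11).
  S_0 = Σ v_i r_i = 3·10 + 4·4 + 7·4 + 9·8 + 10·0 = 146 ≡ 3.
  S_1 = Σ v_i α_i r_i = 3·7·10 + 4·6·4 + 7·2·4 + 9·3·8 + 10·9·0 = 578 ≡ 6.
  α_i^2 mod 11 = [5, 3, 4, 9, 4].
  S_2 = Σ v_i α_i^2 r_i = 3·5·10 + 4·3·4 + 7·4·4 + 9·9·8 + 10·4·0 = 958 ≡ 1.
  S = (3, 6, 1) ≠ 0, so r is not a codeword (an error is present).
Step 3: locate the error. For a single error e at position i, S_ℓ = v_i·e·α_i^ℓ, so α_err = S_1/S_0.
  S_0^{−1} = 3^{−1} = 4 (mod 11), so α_err = 6·4 = 24 ≡ 2 = α_3. Error position i = 3.
  Consistency check: S_2/S_1 = 1·2 = 2 ≡ 2 = α_err ✓ (single-error assumption holds).
Step 4: error magnitude e = S_0/v_3 = S_0·∏_{j≠3}(α_3 − α_j) = 3·8 = 24 ≡ 2 (mod 11).
Step 5: correct position 3: c_3 = r_3 − e = 4 − 2 ≡ 2 (mod 11). Hence c = [10, 4, 2, 8, 0].
  Check: interpolating c through the α_i gives m(x) = 1 + 6·x (degree < 2) with m(α_i) = c_i for every i, so c is indeed a codeword.


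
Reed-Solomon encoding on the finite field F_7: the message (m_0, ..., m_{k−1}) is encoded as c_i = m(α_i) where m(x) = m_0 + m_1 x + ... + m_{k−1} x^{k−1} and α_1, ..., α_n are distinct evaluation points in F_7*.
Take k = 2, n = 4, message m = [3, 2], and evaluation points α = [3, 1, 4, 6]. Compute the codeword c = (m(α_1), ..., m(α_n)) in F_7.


c = [2, 5, 4, 1]

Message polynomial: m(x) = 3 + 2·x (mod 7).
For each evaluation point α_i, compute m(α_i) mod 7:
  α_1 = 3: Horner steps 2 → 2, so m(3) = 2.
  α_2 = 1: Horner steps 2 → 5, so m(1) = 5.
  α_3 = 4: Horner steps 2 → 4, so m(4) = 4.
  α_4 = 6: Horner steps 2 → 1, so m(6) = 1.
Codeword c = [2, 5, 4, 1] ∈ F_7^4.


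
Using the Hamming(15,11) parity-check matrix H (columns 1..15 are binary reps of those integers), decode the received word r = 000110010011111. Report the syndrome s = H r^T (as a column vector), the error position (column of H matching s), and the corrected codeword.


s = (0, 0, 1, 0)^T, error position = 2, corrected codeword c = 010110010011111

Compute s = H r^T mod 2 one row at a time:
  s_1 = 1 + 0 + 0 + 1 + 1 + 1 + 1 + 1 = 6 ≡ 0 (mod 2).
  s_2 = 1 + 1 + 0 + 0 + 1 + 1 + 1 + 1 = 6 ≡ 0 (mod 2).
  s_3 = 0 + 0 + 0 + 0 + 0 + 1 + 1 + 1 = 3 ≡ 1 (mod 2).
  s_4 = 0 + 0 + 1 + 0 + 0 + 1 + 1 + 1 = 4 ≡ 0 (mod 2).
s = (0, 0, 1, 0)^T — this equals column 2 of H (binary 0010), so error is at position 2.
Correct: flip bit 2 of r = 000110010011111 to get c = 010110010011111.


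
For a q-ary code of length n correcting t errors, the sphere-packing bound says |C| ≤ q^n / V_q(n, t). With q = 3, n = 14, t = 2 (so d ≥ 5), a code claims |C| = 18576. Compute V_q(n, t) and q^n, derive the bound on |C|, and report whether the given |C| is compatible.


V_q(n, t) = 393, q^n = 4782969, Hamming bound = 12170, |C| = 18576 > bound (violated).

Step 1: Compute V_q(n, t) = Σ_{j=0}^2 C(n, j) (q−1)^j.
  j = 0: C(14,0)·(2)^0 = 1·1 = 1.
  j = 1: C(14,1)·(2)^1 = 14·2 = 28.
  j = 2: C(14,2)·(2)^2 = 91·4 = 364.
  V_q(n, t) = 1 + 28 + 364 = 393.
Step 2: q^n = 3^14 = 4782969.
Step 3: Hamming bound ⌊q^n / V_q(n,t)⌋ = ⌊4782969/393⌋ = 12170.
Step 4: Compare |C| = 18576 to 12170: violated.
The claimed |C| lies above the Hamming bound, so no 3-ary code of length 14 with d ≥ 5 can have 18576 codewords.


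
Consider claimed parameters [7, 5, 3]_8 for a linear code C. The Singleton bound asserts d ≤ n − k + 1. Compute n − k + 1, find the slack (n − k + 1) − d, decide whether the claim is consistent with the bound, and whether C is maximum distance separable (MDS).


Singleton RHS = n − k + 1 = 3, slack = 0, bound satisfied, MDS.

Singleton bound: d ≤ n − k + 1.
Here n = 7, k = 5, so n − k + 1 = 3.
Given d = 3, check d ≤ 3: YES.
Slack = (n − k + 1) − d = 0.
The code is MDS (slack = 0).
Description: the claimed parameters are [7, 5, 3]_8; such a code would be MDS (meets Singleton bound).


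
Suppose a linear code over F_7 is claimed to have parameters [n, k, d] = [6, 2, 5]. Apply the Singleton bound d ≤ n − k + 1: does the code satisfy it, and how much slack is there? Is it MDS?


Singleton RHS = n − k + 1 = 5, slack = 0, bound satisfied, MDS.

Singleton bound: d ≤ n − k + 1.
Here n = 6, k = 2, so n − k + 1 = 5.
Given d = 5, check d ≤ 5: YES.
Slack = (n − k + 1) − d = 0.
The code is MDS (slack = 0).
Description: the claimed parameters are [6, 2, 5]_7; such a code would be MDS (meets Singleton bound).


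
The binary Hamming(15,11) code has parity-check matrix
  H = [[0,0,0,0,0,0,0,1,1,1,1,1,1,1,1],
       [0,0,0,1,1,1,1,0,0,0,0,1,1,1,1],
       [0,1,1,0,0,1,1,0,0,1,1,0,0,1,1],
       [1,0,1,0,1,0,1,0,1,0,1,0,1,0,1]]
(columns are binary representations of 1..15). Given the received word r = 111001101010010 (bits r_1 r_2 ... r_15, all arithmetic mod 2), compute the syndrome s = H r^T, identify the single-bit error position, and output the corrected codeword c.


s = (1, 1, 0, 1)^T, error position = 13, corrected codeword c = 111001101010110

Compute s = H r^T mod 2 one row at a time:
  s_1 = 0 + 1 + 0 + 1 + 0 + 0 + 1 + 0 = 3 ≡ 1 (mod 2).
  s_2 = 0 + 0 + 1 + 1 + 0 + 0 + 1 + 0 = 3 ≡ 1 (mod 2).
  s_3 = 1 + 1 + 1 + 1 + 0 + 1 + 1 + 0 = 6 ≡ 0 (mod 2).
  s_4 = 1 + 1 + 0 + 1 + 1 + 1 + 0 + 0 = 5 ≡ 1 (mod 2).
s = (1, 1, 0, 1)^T — this equals column 13 of H (binary 1101), so error is at position 13.
Correct: flip bit 13 of r = 111001101010010 to get c = 111001101010110.


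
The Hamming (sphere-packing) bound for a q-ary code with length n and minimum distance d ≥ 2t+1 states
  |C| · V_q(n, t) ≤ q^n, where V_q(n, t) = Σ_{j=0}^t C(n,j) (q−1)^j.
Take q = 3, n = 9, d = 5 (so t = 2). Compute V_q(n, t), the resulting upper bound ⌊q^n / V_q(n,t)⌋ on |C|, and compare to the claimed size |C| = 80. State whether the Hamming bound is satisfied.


V_q(n, t) = 163, q^n = 19683, Hamming bound = 120, |C| = 80 ≤ bound (satisfied).

Step 1: Compute V_q(n, t) = Σ_{j=0}^2 C(n, j) (q−1)^j.
  j = 0: C(9,0)·(2)^0 = 1·1 = 1.
  j = 1: C(9,1)·(2)^1 = 9·2 = 18.
  j = 2: C(9,2)·(2)^2 = 36·4 = 144.
  V_q(n, t) = 1 + 18 + 144 = 163.
Step 2: q^n = 3^9 = 19683.
Step 3: Hamming bound ⌊q^n / V_q(n,t)⌋ = ⌊19683/163⌋ = 120.
Step 4: Compare |C| = 80 to 120: satisfied.
The claimed |C| lies below the Hamming bound.


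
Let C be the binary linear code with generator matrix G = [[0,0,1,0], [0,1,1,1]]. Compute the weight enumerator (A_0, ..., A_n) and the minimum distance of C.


Weight distribution: A_0 = 1, A_1 = 1, A_2 = 1, A_3 = 1. Minimum distance d = 1.

Enumerate all 2^2 = 4 messages m ∈ F_2^2.
For each, compute codeword c = mG in F_2^4, then tally its weight.
  m = 00 → c = 0000, weight = 0.
  m = 10 → c = 0010, weight = 1.
  m = 01 → c = 0111, weight = 3.
  m = 11 → c = 0101, weight = 2.
Tally weights:
  weight 0: 1 codewords.
  weight 1: 1 codewords.
  weight 2: 1 codewords.
  weight 3: 1 codewords.
Minimum distance d = smallest w > 0 with A_w > 0 = 1.
Sanity: Σ A_w = 4 = 2^2 = 4 ✓.


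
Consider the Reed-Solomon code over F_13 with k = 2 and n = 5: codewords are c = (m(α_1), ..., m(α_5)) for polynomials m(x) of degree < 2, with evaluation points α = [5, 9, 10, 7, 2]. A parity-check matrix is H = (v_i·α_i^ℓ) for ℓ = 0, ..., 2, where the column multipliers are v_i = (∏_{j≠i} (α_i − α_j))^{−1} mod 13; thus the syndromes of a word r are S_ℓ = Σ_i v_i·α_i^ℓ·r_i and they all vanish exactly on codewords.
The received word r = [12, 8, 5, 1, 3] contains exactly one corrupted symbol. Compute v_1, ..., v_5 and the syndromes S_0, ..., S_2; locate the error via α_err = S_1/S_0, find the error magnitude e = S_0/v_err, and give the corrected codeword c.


S = (7, 9, 6), error at position 1, error magnitude e = 5, c = [7, 8, 5, 1, 3].

Step 1: column multipliers v_i = (∏_{j≠i}(α_i − α_j))^{−1} mod 13.
  i = 1 (α = 5): (5−9)(5−10)(5−7)(5−2) = (−4)·(−5)·(−2)·3 = −120 ≡ 10, so v_1 = 10^{−1} = 4 (mod 13).
  i = 2 (α = 9): (9−5)(9−10)(9−7)(9−2) = 4·(−1)·2·7 = −56 ≡ 9, so v_2 = 9^{−1} = 3 (mod 13).
  i = 3 (α = 10): (10−5)(10−9)(10−7)(10−2) = 5·1·3·8 = 120 ≡ 3, so v_3 = 3^{−1} = 9 (mod 13).
  i = 4 (α = 7): (7−5)(7−9)(7−10)(7−2) = 2·(−2)·(−3)·5 = 60 ≡ 8, so v_4 = 8^{−1} = 5 (mod 13).
  i = 5 (α = 2): (2−5)(2−9)(2−10)(2−7) = (−3)·(−7)·(−8)·(−5) = 840 ≡ 8, so v_5 = 8^{−1} = 5 (mod 13).
  v = [4, 3, 9, 5, 5].
Step 2: syndromes of r = [12, 8, 5, 1, 3] (all sums mod 13).
  S_0 = Σ v_i r_i = 4·12 + 3·8 + 9·5 + 5·1 + 5·3 = 137 ≡ 7.
  S_1 = Σ v_i α_i r_i = 4·5·12 + 3·9·8 + 9·10·5 + 5·7·1 + 5·2·3 = 971 ≡ 9.
  α_i^2 mod 13 = [12, 3, 9, 10, 4].
  S_2 = Σ v_i α_i^2 r_i = 4·12·12 + 3·3·8 + 9·9·5 + 5·10·1 + 5·4·3 = 1163 ≡ 6.
  S = (7, 9, 6) ≠ 0, so r is not a codeword (an error is present).
Step 3: locate the error. For a single error e at position i, S_ℓ = v_i·e·α_i^ℓ, so α_err = S_1/S_0.
  S_0^{−1} = 7^{−1} = 2 (mod 13), so α_err = 9·2 = 18 ≡ 5 = α_1. Error position i = 1.
  Consistency check: S_2/S_1 = 6·3 = 18 ≡ 5 = α_err ✓ (single-error assumption holds).
Step 4: error magnitude e = S_0/v_1 = S_0·∏_{j≠1}(α_1 − α_j) = 7·10 = 70 ≡ 5 (mod 13).
Step 5: correct position 1: c_1 = r_1 − e = 12 − 5 ≡ 7 (mod 13). Hence c = [7, 8, 5, 1, 3].
  Check: interpolating c through the α_i gives m(x) = 9 + 10·x (degree < 2) with m(α_i) = c_i for every i, so c is indeed a codeword.


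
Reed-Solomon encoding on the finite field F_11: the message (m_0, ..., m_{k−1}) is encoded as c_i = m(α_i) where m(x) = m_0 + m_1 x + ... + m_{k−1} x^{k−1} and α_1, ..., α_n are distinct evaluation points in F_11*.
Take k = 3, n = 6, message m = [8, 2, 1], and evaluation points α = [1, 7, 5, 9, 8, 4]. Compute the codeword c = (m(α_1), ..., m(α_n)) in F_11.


c = [0, 5, 10, 8, 0, 10]

Message polynomial: m(x) = 8 + 2·x + 1·x^2 (mod 11).
For each evaluation point α_i, compute m(α_i) mod 11:
  α_1 = 1: Horner steps 1 → 3 → 0, so m(1) = 0.
  α_2 = 7: Horner steps 1 → 9 → 5, so m(7) = 5.
  α_3 = 5: Horner steps 1 → 7 → 10, so m(5) = 10.
  α_4 = 9: Horner steps 1 → 0 → 8, so m(9) = 8.
  α_5 = 8: Horner steps 1 → 10 → 0, so m(8) = 0.
  α_6 = 4: Horner steps 1 → 6 → 10, so m(4) = 10.
Codeword c = [0, 5, 10, 8, 0, 10] ∈ F_11^6.
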